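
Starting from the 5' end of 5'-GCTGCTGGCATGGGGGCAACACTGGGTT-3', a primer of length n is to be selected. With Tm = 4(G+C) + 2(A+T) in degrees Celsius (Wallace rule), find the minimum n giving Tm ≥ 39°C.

First 11 bases: GCTGCTGGCAT → Tm = 36°C (< 39°C)
First 12 bases: GCTGCTGGCATG → Tm = 40°C (≥ 39°C)
Each additional base adds 2°C (A/T) or 4°C (G/C), so Tm is non-decreasing in n; n = 12 is the first length to reach 39°C.

n = 12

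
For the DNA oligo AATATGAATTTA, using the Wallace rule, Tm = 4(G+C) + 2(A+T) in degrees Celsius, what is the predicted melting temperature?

Scanning the sequence gives A=6, T=5, G=1, C=0.
A+T = 11, G+C = 1
Tm = 2(11) + 4(1) = 22 + 4 = 26°C

26°C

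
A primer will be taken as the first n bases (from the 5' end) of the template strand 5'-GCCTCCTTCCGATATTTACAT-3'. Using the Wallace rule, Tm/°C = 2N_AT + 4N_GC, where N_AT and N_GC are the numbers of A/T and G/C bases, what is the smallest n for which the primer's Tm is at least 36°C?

n = 11

First 10 bases: GCCTCCTTCC → Tm = 34°C (< 36°C)
First 11 bases: GCCTCCTTCCG → Tm = 38°C (≥ 36°C)
Each additional base adds 2°C (A/T) or 4°C (G/C), so Tm is non-decreasing in n; n = 11 is the first length to reach 36°C.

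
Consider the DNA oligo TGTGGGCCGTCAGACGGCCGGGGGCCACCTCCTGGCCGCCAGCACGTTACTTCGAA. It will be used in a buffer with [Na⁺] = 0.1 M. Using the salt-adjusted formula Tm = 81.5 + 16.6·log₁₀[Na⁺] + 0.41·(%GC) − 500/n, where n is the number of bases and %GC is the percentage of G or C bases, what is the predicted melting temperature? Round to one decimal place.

Length n = 56. Counting bases: C=20, A=8, T=9, G=19
G+C = 39, so %GC = 39/56 × 100 = 69.643%
Salt term: 16.6 × (-1) = -16.6
GC term: 0.41 × 69.643 = 28.554; length term: −500/56 = −8.929
Tm = 81.5 + (-16.6) + 28.554 − 8.929 = 84.525 → 84.5°C

84.5°C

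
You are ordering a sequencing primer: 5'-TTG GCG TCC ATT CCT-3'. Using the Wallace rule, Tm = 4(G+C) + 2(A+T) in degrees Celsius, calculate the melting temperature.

46°C

Scanning the sequence gives G=3, C=5, T=6, A=1.
A+T = 7, G+C = 8
Tm = 4·8 + 2·7 = 32 + 14 = 46°C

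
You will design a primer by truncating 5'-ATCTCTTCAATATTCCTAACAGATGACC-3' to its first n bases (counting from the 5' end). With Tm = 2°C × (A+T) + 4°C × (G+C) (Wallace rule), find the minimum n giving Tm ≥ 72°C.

First 26 bases: ATCTCTTCAATATTCCTAACAGATGA → Tm = 68°C (< 72°C)
First 27 bases: ATCTCTTCAATATTCCTAACAGATGAC → Tm = 72°C (≥ 72°C)
Each additional base adds 2°C (A/T) or 4°C (G/C), so Tm is non-decreasing in n; n = 27 is the first length to reach 72°C.

n = 27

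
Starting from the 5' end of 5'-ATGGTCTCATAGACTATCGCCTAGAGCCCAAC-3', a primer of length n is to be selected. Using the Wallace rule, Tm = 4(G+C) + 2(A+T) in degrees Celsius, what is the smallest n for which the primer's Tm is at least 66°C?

First 22 bases: ATGGTCTCATAGACTATCGCCT → Tm = 64°C (< 66°C)
First 23 bases: ATGGTCTCATAGACTATCGCCTA → Tm = 66°C (≥ 66°C)
Each additional base adds 2°C (A/T) or 4°C (G/C), so Tm is non-decreasing in n; n = 23 is the first length to reach 66°C.

n = 23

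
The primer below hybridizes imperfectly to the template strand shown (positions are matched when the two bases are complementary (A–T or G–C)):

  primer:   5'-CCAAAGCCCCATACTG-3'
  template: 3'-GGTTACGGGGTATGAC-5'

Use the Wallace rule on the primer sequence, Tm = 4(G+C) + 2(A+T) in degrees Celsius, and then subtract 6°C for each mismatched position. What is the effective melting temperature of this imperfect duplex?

Primer base counts: A=5, T=2, G=2, C=7 → A+T=7, G+C=9
Perfect-match Tm = 2(7) + 4(9) = 14 + 36 = 50°C
Mismatches (positions where the bases are not complementary): 1 (at position 5)
Effective Tm = 50 − 1×6 = 50 − 6 = 44°C

44°C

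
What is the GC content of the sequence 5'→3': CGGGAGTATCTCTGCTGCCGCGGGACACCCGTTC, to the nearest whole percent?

G=11, A=4, T=7, C=12
G+C = 11 + 12 = 23 out of 34 bases
%GC = 23/34 × 100 = 67.65% ≈ 68%

68%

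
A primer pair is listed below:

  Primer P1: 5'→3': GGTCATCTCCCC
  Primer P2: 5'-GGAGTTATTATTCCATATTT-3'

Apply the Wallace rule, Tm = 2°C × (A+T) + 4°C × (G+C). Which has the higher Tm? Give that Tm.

Primer P2, 50°C

Primer P1: A+T=4, G+C=8 → Tm = 2(4)+4(8) = 40°C
Primer P2: A+T=15, G+C=5 → Tm = 2(15)+4(5) = 50°C
40°C vs 50°C → primer P2 is higher.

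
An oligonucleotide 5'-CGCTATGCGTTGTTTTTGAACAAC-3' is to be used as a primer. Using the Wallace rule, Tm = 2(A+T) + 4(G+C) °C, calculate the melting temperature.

Scanning the sequence gives C=5, A=5, T=9, G=5.
So N_AT = 14 and N_GC = 10.
Tm = 4·10 + 2·14 = 40 + 28 = 68°C

68°C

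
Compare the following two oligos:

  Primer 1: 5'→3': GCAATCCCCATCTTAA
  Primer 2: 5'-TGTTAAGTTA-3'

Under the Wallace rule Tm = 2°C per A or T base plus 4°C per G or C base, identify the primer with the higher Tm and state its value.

Primer 1: A+T=9, G+C=7 → Tm = 2(9)+4(7) = 46°C
Primer 2: A+T=8, G+C=2 → Tm = 2(8)+4(2) = 24°C
46°C vs 24°C → primer 1 is higher.

Primer 1, 46°C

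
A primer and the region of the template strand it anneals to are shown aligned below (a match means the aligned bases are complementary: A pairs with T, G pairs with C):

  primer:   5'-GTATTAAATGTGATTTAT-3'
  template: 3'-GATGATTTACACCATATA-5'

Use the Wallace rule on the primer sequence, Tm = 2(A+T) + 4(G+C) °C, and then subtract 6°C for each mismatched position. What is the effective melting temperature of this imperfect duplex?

18°C

Primer base counts: A=6, T=9, G=3, C=0 → A+T=15, G+C=3
Perfect-match Tm = 2(15) + 4(3) = 30 + 12 = 42°C
Mismatches (positions where the bases are not complementary): 4 (at positions 1, 4, 13, 15)
Effective Tm = 42 − 4×6 = 42 − 24 = 18°C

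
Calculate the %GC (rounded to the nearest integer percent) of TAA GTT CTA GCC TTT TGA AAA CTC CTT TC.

34%

Base counts: A=7, T=12, G=3, C=7
G+C = 3 + 7 = 10 out of 29 bases
%GC = 10/29 × 100 = 34.48% ≈ 34%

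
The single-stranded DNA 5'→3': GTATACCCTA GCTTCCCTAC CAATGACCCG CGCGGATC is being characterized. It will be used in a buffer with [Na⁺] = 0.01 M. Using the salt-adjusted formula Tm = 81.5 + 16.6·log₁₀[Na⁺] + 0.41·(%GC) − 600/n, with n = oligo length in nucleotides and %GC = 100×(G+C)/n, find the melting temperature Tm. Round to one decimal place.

56.2°C

Length n = 38. Base counts: C=15, A=8, T=8, G=7
G+C = 22, so %GC = 22/38 × 100 = 57.895%
Salt term: 16.6 × (-2) = -33.2
GC term: 0.41 × 57.895 = 23.737; length term: −600/38 = −15.789
Tm = 81.5 + (-33.2) + 23.737 − 15.789 = 56.248 → 56.2°C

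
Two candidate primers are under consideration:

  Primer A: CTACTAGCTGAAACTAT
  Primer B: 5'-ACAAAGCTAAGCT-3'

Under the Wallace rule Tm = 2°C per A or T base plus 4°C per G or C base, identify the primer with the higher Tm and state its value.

Primer A, 46°C

Primer A: A+T=11, G+C=6 → Tm = 2(11)+4(6) = 46°C
Primer B: A+T=8, G+C=5 → Tm = 2(8)+4(5) = 36°C
46°C vs 36°C → primer A is higher.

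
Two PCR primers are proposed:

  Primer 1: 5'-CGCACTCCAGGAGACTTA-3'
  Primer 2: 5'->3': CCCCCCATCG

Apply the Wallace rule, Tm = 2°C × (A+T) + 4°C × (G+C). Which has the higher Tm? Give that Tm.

Primer 1, 56°C

Primer 1: A+T=8, G+C=10 → Tm = 2(8)+4(10) = 56°C
Primer 2: A+T=2, G+C=8 → Tm = 2(2)+4(8) = 36°C
56°C vs 36°C → primer 1 is higher.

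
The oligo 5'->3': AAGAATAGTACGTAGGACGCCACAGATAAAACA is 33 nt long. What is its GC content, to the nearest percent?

G=7, A=16, C=6, T=4
G+C = 7 + 6 = 13 out of 33 bases
%GC = 13/33 × 100 = 39.39% ≈ 39%

39%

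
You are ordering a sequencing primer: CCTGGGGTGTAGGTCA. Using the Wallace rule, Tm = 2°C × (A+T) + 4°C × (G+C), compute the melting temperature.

52°C

Counting bases: G=7, C=3, A=2, T=4
So N_AT = 6 and N_GC = 10.
Tm = 4·10 + 2·6 = 40 + 12 = 52°C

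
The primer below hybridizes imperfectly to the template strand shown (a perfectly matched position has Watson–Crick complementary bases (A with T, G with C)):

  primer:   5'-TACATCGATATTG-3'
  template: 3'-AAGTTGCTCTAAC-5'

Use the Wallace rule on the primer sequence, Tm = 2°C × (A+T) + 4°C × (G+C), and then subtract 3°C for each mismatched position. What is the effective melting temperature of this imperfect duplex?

25°C

Primer base counts: A=4, T=5, G=2, C=2 → A+T=9, G+C=4
Perfect-match Tm = 2(9) + 4(4) = 18 + 16 = 34°C
Mismatches (positions where the bases are not complementary): 3 (at positions 2, 5, 9)
Effective Tm = 34 − 3×3 = 34 − 9 = 25°C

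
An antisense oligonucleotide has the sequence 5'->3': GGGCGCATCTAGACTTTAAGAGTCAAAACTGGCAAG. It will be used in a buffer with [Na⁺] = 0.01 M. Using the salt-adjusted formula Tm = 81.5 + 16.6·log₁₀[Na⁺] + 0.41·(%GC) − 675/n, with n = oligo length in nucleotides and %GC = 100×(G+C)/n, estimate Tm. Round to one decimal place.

48.9°C

Length n = 36. Counting bases: C=7, T=7, A=12, G=10
G+C = 17, so %GC = 17/36 × 100 = 47.222%
Salt term: 16.6 × (-2) = -33.2
GC term: 0.41 × 47.222 = 19.361; length term: −675/36 = −18.75
Tm = 81.5 + (-33.2) + 19.361 − 18.75 = 48.911 → 48.9°C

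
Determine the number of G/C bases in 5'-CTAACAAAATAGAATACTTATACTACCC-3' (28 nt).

Scanning the sequence gives C=7, T=7, G=1, A=13.
G+C = 1 + 7 = 8

8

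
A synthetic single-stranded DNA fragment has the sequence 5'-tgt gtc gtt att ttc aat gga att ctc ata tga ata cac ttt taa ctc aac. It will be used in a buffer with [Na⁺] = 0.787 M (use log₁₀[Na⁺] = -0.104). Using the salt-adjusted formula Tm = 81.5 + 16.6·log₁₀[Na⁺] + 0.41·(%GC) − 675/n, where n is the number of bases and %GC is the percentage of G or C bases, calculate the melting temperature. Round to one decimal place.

Length n = 51. Scanning the sequence gives G=6, C=9, T=21, A=15.
G+C = 15, so %GC = 15/51 × 100 = 29.412%
Salt term: 16.6 × (-0.104) = -1.726
GC term: 0.41 × 29.412 = 12.059; length term: −675/51 = −13.235
Tm = 81.5 + (-1.726) + 12.059 − 13.235 = 78.598 → 78.6°C

78.6°C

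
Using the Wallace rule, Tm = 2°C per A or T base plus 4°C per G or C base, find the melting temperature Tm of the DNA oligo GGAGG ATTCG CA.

Base counts: A=3, T=2, G=5, C=2
AT pairs contribute 5, GC pairs contribute 7.
Tm = 2×5 + 4×7 = 38°C

38°C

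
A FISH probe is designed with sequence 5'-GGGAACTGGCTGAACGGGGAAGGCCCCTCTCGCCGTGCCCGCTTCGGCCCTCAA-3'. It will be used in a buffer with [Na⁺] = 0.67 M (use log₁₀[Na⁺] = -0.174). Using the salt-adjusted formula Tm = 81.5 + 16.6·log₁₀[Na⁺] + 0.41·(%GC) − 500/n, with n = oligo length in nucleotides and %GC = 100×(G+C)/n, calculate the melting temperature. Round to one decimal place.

98.2°C

Length n = 54. Counting bases: T=8, C=20, G=18, A=8
G+C = 38, so %GC = 38/54 × 100 = 70.37%
Salt term: 16.6 × (-0.174) = -2.888
GC term: 0.41 × 70.37 = 28.852; length term: −500/54 = −9.259
Tm = 81.5 + (-2.888) + 28.852 − 9.259 = 98.205 → 98.2°C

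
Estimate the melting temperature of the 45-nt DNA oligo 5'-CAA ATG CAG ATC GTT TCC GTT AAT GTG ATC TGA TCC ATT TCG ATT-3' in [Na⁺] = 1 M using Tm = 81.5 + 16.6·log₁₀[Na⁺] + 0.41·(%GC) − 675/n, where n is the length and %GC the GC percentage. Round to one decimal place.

82.0°C

Length n = 45. Counting bases: T=17, A=11, G=8, C=9
G+C = 17, so %GC = 17/45 × 100 = 37.778%
Salt term: 16.6 × (0) = 0
GC term: 0.41 × 37.778 = 15.489; length term: −675/45 = −15
Tm = 81.5 + (0) + 15.489 − 15 = 81.989 → 82.0°C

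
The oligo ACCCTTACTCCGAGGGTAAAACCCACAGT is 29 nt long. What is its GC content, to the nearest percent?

52%

T=5, G=5, A=9, C=10
G+C = 5 + 10 = 15 out of 29 bases
%GC = 15/29 × 100 = 51.72% ≈ 52%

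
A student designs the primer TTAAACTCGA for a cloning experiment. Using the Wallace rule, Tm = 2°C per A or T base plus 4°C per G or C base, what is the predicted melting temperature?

Base counts: C=2, T=3, A=4, G=1
AT pairs contribute 7, GC pairs contribute 3.
Tm = 2(7) + 4(3) = 14 + 12 = 26°C

26°C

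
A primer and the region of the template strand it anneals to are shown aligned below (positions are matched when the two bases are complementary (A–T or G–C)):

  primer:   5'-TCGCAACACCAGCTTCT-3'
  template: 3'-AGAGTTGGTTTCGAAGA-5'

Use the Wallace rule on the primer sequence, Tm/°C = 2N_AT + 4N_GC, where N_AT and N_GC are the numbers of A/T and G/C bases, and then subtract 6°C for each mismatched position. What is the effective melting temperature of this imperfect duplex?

Primer base counts: A=4, T=4, G=2, C=7 → A+T=8, G+C=9
Perfect-match Tm = 2(8) + 4(9) = 16 + 36 = 52°C
Mismatches (positions where the bases are not complementary): 4 (at positions 3, 8, 9, 10)
Effective Tm = 52 − 4×6 = 52 − 24 = 28°C

28°C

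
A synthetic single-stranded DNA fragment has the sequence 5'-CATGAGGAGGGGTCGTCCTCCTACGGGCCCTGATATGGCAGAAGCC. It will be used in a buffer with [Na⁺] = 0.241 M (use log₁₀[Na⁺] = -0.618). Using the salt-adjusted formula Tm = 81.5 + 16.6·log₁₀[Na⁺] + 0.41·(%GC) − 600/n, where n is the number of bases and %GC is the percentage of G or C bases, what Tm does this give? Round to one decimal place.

84.0°C

Length n = 46. Scanning the sequence gives T=8, G=16, A=9, C=13.
G+C = 29, so %GC = 29/46 × 100 = 63.043%
Salt term: 16.6 × (-0.618) = -10.259
GC term: 0.41 × 63.043 = 25.848; length term: −600/46 = −13.043
Tm = 81.5 + (-10.259) + 25.848 − 13.043 = 84.046 → 84.0°C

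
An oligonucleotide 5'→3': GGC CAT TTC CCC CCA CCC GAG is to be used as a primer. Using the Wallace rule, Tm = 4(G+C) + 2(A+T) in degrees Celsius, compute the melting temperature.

72°C

Counting bases: C=11, G=4, T=3, A=3
AT pairs contribute 6, GC pairs contribute 15.
Tm = 2×6 + 4×15 = 72°C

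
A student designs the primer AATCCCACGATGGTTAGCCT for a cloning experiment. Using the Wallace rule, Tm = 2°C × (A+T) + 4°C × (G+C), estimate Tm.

60°C

Scanning the sequence gives C=6, T=5, G=4, A=5.
AT pairs contribute 10, GC pairs contribute 10.
Tm = 2(10) + 4(10) = 20 + 40 = 60°C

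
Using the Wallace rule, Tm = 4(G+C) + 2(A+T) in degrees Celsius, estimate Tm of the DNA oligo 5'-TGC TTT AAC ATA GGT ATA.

46°C

Base counts: T=7, C=2, G=3, A=6
AT pairs contribute 13, GC pairs contribute 5.
Tm = 2(13) + 4(5) = 26 + 20 = 46°C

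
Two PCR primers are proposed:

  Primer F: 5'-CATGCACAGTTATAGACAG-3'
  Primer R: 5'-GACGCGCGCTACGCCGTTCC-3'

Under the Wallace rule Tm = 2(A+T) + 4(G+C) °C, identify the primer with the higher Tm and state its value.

Primer F: A+T=11, G+C=8 → Tm = 2(11)+4(8) = 54°C
Primer R: A+T=5, G+C=15 → Tm = 2(5)+4(15) = 70°C
54°C vs 70°C → primer R is higher.

Primer R, 70°C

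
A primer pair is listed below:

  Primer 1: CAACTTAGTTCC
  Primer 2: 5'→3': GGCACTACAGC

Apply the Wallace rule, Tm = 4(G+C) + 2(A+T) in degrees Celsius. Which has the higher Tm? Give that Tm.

Primer 2, 36°C

Primer 1: A+T=7, G+C=5 → Tm = 2(7)+4(5) = 34°C
Primer 2: A+T=4, G+C=7 → Tm = 2(4)+4(7) = 36°C
34°C vs 36°C → primer 2 is higher.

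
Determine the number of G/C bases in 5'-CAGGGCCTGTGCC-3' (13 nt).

10

G=5, A=1, T=2, C=5
Total G or C: 5 + 5 = 10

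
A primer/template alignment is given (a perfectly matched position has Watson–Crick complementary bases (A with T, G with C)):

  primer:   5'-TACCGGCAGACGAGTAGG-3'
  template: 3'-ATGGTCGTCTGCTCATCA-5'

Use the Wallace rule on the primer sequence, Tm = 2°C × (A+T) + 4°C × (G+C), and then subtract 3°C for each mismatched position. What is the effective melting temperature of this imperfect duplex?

52°C

Primer base counts: A=5, T=2, G=7, C=4 → A+T=7, G+C=11
Perfect-match Tm = 2(7) + 4(11) = 14 + 44 = 58°C
Mismatches (positions where the bases are not complementary): 2 (at positions 5, 18)
Effective Tm = 58 − 2×3 = 58 − 6 = 52°C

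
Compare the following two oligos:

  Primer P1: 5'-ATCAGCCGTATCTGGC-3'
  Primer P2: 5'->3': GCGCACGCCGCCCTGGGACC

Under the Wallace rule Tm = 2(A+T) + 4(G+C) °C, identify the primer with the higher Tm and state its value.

Primer P2, 74°C

Primer P1: A+T=7, G+C=9 → Tm = 2(7)+4(9) = 50°C
Primer P2: A+T=3, G+C=17 → Tm = 2(3)+4(17) = 74°C
50°C vs 74°C → primer P2 is higher.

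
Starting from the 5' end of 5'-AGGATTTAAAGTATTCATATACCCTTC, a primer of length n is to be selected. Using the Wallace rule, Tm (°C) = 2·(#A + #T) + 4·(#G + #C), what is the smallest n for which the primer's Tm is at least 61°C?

First 23 bases: AGGATTTAAAGTATTCATATACC → Tm = 58°C (< 61°C)
First 24 bases: AGGATTTAAAGTATTCATATACCC → Tm = 62°C (≥ 61°C)
Since every base adds ≥2°C, Tm only increases with n, so the threshold is first crossed at n = 24.

n = 24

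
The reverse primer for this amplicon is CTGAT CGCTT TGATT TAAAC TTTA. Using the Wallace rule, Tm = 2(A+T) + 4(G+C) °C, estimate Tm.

T=11, G=3, A=6, C=4
So N_AT = 17 and N_GC = 7.
Tm = 2(17) + 4(7) = 34 + 28 = 62°C

62°C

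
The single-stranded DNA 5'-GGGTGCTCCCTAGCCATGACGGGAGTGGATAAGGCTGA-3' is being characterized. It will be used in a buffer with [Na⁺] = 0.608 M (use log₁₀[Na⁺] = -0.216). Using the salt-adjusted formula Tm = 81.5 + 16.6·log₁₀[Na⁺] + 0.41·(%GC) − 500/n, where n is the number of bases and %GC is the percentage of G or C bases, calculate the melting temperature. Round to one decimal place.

89.6°C

Length n = 38. Scanning the sequence gives G=15, T=7, C=8, A=8.
G+C = 23, so %GC = 23/38 × 100 = 60.526%
Salt term: 16.6 × (-0.216) = -3.586
GC term: 0.41 × 60.526 = 24.816; length term: −500/38 = −13.158
Tm = 81.5 + (-3.586) + 24.816 − 13.158 = 89.572 → 89.6°C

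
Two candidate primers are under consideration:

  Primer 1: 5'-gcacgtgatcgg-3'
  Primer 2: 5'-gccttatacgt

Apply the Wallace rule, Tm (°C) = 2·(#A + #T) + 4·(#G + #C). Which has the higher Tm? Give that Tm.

Primer 1, 40°C

Primer 1: A+T=4, G+C=8 → Tm = 2(4)+4(8) = 40°C
Primer 2: A+T=6, G+C=5 → Tm = 2(6)+4(5) = 32°C
40°C vs 32°C → primer 1 is higher.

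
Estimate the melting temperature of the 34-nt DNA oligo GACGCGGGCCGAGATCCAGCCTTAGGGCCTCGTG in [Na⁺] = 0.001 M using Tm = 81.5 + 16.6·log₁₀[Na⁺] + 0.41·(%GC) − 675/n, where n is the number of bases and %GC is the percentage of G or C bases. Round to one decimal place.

40.8°C

Length n = 34. A=5, C=11, T=5, G=13
G+C = 24, so %GC = 24/34 × 100 = 70.588%
Salt term: 16.6 × (-3) = -49.8
GC term: 0.41 × 70.588 = 28.941; length term: −675/34 = −19.853
Tm = 81.5 + (-49.8) + 28.941 − 19.853 = 40.788 → 40.8°C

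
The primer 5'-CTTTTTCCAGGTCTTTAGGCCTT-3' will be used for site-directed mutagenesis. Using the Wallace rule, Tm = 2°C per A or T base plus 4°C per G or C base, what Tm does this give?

66°C

G=4, C=6, A=2, T=11
So N_AT = 13 and N_GC = 10.
Tm = 4·10 + 2·13 = 40 + 26 = 66°C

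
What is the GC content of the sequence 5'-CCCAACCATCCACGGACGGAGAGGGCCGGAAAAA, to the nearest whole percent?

Counting bases: G=10, C=11, A=12, T=1
G+C = 10 + 11 = 21 out of 34 bases
%GC = 21/34 × 100 = 61.76% ≈ 62%

62%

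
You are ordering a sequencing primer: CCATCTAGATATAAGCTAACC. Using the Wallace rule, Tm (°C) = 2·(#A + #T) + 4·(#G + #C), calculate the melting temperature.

58°C

G=2, A=8, C=6, T=5
So N_AT = 13 and N_GC = 8.
Tm = 4·8 + 2·13 = 32 + 26 = 58°C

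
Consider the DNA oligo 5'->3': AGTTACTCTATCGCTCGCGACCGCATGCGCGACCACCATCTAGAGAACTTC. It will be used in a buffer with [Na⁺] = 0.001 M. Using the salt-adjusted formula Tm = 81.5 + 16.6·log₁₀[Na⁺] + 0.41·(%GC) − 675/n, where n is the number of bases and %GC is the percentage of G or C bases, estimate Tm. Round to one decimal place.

Length n = 51. G=10, C=18, A=12, T=11
G+C = 28, so %GC = 28/51 × 100 = 54.902%
Salt term: 16.6 × (-3) = -49.8
GC term: 0.41 × 54.902 = 22.51; length term: −675/51 = −13.235
Tm = 81.5 + (-49.8) + 22.51 − 13.235 = 40.975 → 41.0°C

41.0°C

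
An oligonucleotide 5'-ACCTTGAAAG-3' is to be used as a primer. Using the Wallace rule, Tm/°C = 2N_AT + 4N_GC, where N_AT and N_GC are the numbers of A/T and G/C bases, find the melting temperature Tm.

28°C

A=4, T=2, G=2, C=2
AT pairs contribute 6, GC pairs contribute 4.
Tm = 2(6) + 4(4) = 12 + 16 = 28°C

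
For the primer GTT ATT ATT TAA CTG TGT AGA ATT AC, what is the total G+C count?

6

Base counts: C=2, A=8, T=12, G=4
Total G or C: 4 + 2 = 6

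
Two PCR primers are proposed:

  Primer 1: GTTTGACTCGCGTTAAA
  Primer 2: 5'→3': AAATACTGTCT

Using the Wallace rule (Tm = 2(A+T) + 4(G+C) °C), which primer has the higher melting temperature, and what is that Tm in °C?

Primer 1: A+T=10, G+C=7 → Tm = 2(10)+4(7) = 48°C
Primer 2: A+T=8, G+C=3 → Tm = 2(8)+4(3) = 28°C
48°C vs 28°C → primer 1 is higher.

Primer 1, 48°C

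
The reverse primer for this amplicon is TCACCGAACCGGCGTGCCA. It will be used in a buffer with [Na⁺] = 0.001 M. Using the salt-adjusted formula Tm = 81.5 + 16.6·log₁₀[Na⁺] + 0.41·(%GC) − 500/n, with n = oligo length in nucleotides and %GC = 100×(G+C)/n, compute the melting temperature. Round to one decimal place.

Length n = 19. Base counts: A=4, G=5, T=2, C=8
G+C = 13, so %GC = 13/19 × 100 = 68.421%
Salt term: 16.6 × (-3) = -49.8
GC term: 0.41 × 68.421 = 28.053; length term: −500/19 = −26.316
Tm = 81.5 + (-49.8) + 28.053 − 26.316 = 33.437 → 33.4°C

33.4°C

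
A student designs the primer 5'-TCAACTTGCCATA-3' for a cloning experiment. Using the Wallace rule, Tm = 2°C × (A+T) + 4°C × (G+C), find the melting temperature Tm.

Base counts: A=4, C=4, G=1, T=4
A+T = 8, G+C = 5
Tm = 2×8 + 4×5 = 36°C

36°C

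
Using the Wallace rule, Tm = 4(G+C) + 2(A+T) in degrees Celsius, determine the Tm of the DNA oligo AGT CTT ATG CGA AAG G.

Counting bases: A=5, G=5, T=4, C=2
So N_AT = 9 and N_GC = 7.
Tm = 2×9 + 4×7 = 46°C

46°C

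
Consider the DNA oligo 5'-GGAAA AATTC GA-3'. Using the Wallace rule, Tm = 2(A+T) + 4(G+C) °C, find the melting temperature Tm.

Base counts: C=1, A=6, T=2, G=3
A+T = 8, G+C = 4
Tm = 4·4 + 2·8 = 16 + 16 = 32°C

32°C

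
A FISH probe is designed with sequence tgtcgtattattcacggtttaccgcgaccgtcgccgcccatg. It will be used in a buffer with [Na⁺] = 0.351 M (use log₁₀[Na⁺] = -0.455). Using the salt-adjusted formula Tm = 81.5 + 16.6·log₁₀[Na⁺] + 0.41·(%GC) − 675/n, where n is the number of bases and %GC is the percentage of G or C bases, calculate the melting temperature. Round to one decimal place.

Length n = 42. Counting bases: C=14, A=6, G=10, T=12
G+C = 24, so %GC = 24/42 × 100 = 57.143%
Salt term: 16.6 × (-0.455) = -7.553
GC term: 0.41 × 57.143 = 23.429; length term: −675/42 = −16.071
Tm = 81.5 + (-7.553) + 23.429 − 16.071 = 81.305 → 81.3°C

81.3°C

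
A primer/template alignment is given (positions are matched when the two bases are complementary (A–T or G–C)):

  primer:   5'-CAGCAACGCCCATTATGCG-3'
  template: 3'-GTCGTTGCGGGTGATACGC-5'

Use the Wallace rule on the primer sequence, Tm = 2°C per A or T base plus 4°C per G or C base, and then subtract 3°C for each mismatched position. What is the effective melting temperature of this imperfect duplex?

Primer base counts: A=5, T=3, G=4, C=7 → A+T=8, G+C=11
Perfect-match Tm = 2(8) + 4(11) = 16 + 44 = 60°C
Mismatches (positions where the bases are not complementary): 1 (at position 13)
Effective Tm = 60 − 1×3 = 60 − 3 = 57°C

57°C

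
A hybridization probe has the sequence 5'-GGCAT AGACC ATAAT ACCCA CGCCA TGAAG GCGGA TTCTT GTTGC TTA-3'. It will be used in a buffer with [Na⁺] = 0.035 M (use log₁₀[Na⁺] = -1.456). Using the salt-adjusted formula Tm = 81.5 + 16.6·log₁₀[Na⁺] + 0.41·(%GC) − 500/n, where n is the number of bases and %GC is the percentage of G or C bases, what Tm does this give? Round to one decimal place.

Length n = 48. Counting bases: A=13, T=12, C=12, G=11
G+C = 23, so %GC = 23/48 × 100 = 47.917%
Salt term: 16.6 × (-1.456) = -24.17
GC term: 0.41 × 47.917 = 19.646; length term: −500/48 = −10.417
Tm = 81.5 + (-24.17) + 19.646 − 10.417 = 66.559 → 66.6°C

66.6°C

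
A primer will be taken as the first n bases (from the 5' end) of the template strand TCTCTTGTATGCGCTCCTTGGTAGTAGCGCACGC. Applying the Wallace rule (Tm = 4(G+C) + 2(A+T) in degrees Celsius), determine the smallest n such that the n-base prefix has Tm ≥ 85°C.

First 28 bases: TCTCTTGTATGCGCTCCTTGGTAGTAGC → Tm = 84°C (< 85°C)
First 29 bases: TCTCTTGTATGCGCTCCTTGGTAGTAGCG → Tm = 88°C (≥ 85°C)
Since every base adds ≥2°C, Tm only increases with n, so the threshold is first crossed at n = 29.

n = 29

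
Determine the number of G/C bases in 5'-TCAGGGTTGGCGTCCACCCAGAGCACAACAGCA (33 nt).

C=11, G=9, A=9, T=4
G+C = 9 + 11 = 20

20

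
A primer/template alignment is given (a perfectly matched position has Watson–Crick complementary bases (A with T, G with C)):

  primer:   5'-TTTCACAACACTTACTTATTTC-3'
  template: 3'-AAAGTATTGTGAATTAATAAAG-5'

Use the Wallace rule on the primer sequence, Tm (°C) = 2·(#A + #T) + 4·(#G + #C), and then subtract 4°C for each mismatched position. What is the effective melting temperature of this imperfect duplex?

48°C

Primer base counts: A=6, T=10, G=0, C=6 → A+T=16, G+C=6
Perfect-match Tm = 2(16) + 4(6) = 32 + 24 = 56°C
Mismatches (positions where the bases are not complementary): 2 (at positions 6, 15)
Effective Tm = 56 − 2×4 = 56 − 8 = 48°C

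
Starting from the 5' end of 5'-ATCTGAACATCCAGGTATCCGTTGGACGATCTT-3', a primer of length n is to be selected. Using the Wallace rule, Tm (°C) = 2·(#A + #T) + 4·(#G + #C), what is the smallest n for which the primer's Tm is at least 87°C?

n = 30

First 29 bases: ATCTGAACATCCAGGTATCCGTTGGACGA → Tm = 86°C (< 87°C)
First 30 bases: ATCTGAACATCCAGGTATCCGTTGGACGAT → Tm = 88°C (≥ 87°C)
Each additional base adds 2°C (A/T) or 4°C (G/C), so Tm is non-decreasing in n; n = 30 is the first length to reach 87°C.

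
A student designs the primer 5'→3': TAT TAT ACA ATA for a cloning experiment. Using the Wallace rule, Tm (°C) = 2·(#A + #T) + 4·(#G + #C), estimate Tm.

26°C

Base counts: T=5, C=1, G=0, A=6
AT pairs contribute 11, GC pairs contribute 1.
Tm = 4·1 + 2·11 = 4 + 22 = 26°C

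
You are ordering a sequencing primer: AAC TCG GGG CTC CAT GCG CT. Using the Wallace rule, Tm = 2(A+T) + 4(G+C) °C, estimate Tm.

Base counts: A=3, G=6, C=7, T=4
AT pairs contribute 7, GC pairs contribute 13.
Tm = 2(7) + 4(13) = 14 + 52 = 66°C

66°C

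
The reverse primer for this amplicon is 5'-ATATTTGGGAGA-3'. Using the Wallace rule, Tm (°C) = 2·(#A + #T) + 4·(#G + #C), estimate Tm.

A=4, T=4, C=0, G=4
AT pairs contribute 8, GC pairs contribute 4.
Tm = 2(8) + 4(4) = 16 + 16 = 32°C

32°C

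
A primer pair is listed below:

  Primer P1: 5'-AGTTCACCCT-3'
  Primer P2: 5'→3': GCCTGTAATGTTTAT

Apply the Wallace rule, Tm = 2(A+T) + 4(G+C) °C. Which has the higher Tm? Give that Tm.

Primer P1: A+T=5, G+C=5 → Tm = 2(5)+4(5) = 30°C
Primer P2: A+T=10, G+C=5 → Tm = 2(10)+4(5) = 40°C
30°C vs 40°C → primer P2 is higher.

Primer P2, 40°C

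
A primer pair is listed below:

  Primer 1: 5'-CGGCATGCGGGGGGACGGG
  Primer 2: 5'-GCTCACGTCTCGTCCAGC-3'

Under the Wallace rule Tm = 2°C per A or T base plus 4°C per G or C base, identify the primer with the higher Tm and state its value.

Primer 1: A+T=3, G+C=16 → Tm = 2(3)+4(16) = 70°C
Primer 2: A+T=6, G+C=12 → Tm = 2(6)+4(12) = 60°C
70°C vs 60°C → primer 1 is higher.

Primer 1, 70°C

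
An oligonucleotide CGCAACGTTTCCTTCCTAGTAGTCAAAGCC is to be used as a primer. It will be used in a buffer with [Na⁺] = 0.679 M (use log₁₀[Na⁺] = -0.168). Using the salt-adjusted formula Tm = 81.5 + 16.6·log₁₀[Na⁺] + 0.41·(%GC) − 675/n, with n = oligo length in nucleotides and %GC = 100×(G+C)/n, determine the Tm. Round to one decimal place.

Length n = 30. Scanning the sequence gives G=5, T=8, C=10, A=7.
G+C = 15, so %GC = 15/30 × 100 = 50%
Salt term: 16.6 × (-0.168) = -2.789
GC term: 0.41 × 50 = 20.5; length term: −675/30 = −22.5
Tm = 81.5 + (-2.789) + 20.5 − 22.5 = 76.711 → 76.7°C

76.7°C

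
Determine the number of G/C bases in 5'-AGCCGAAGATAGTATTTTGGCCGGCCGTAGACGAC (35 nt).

Scanning the sequence gives A=9, C=8, T=7, G=11.
Total G or C: 11 + 8 = 19

19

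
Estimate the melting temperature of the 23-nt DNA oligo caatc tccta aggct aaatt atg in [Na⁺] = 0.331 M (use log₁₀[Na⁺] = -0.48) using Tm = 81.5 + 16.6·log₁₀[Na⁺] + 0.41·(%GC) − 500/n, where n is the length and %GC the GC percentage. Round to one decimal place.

66.1°C

Length n = 23. C=5, A=8, G=3, T=7
G+C = 8, so %GC = 8/23 × 100 = 34.783%
Salt term: 16.6 × (-0.48) = -7.968
GC term: 0.41 × 34.783 = 14.261; length term: −500/23 = −21.739
Tm = 81.5 + (-7.968) + 14.261 − 21.739 = 66.054 → 66.1°C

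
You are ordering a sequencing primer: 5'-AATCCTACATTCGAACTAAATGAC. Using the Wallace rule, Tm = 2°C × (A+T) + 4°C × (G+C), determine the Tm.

A=10, C=6, T=6, G=2
So N_AT = 16 and N_GC = 8.
Tm = 4·8 + 2·16 = 32 + 32 = 64°C

64°C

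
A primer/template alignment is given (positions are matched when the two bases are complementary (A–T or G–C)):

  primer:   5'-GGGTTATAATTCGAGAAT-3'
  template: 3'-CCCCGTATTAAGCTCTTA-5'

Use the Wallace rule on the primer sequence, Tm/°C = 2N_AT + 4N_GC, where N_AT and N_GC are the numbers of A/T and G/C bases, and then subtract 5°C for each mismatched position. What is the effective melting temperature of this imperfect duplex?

Primer base counts: A=6, T=6, G=5, C=1 → A+T=12, G+C=6
Perfect-match Tm = 2(12) + 4(6) = 24 + 24 = 48°C
Mismatches (positions where the bases are not complementary): 2 (at positions 4, 5)
Effective Tm = 48 − 2×5 = 48 − 10 = 38°C

38°C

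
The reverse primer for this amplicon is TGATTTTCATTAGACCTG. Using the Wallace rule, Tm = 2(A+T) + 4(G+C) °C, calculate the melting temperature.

48°C

Counting bases: A=4, G=3, T=8, C=3
AT pairs contribute 12, GC pairs contribute 6.
Tm = 2×12 + 4×6 = 48°C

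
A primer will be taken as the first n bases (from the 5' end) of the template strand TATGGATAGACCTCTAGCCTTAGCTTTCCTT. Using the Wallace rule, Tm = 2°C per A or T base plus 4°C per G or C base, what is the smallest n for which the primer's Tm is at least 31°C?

First 11 bases: TATGGATAGAC → Tm = 30°C (< 31°C)
First 12 bases: TATGGATAGACC → Tm = 34°C (≥ 31°C)
Since every base adds ≥2°C, Tm only increases with n, so the threshold is first crossed at n = 12.

n = 12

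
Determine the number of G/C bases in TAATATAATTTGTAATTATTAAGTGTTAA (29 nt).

3

Counting bases: G=3, C=0, T=14, A=12
G+C = 3 + 0 = 3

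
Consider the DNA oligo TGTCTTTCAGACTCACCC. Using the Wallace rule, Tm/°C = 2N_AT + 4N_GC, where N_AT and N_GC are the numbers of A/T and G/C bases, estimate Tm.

54°C

Base counts: T=6, G=2, C=7, A=3
A+T = 9, G+C = 9
Tm = 2×9 + 4×9 = 54°C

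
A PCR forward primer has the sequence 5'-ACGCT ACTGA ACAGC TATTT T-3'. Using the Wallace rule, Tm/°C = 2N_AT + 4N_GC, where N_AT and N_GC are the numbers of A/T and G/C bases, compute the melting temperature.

58°C

Scanning the sequence gives G=3, T=7, C=5, A=6.
So N_AT = 13 and N_GC = 8.
Tm = 4·8 + 2·13 = 32 + 26 = 58°C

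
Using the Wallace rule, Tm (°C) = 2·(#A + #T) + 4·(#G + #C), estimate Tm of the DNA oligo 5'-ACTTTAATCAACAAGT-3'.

40°C

G=1, A=7, C=3, T=5
A+T = 12, G+C = 4
Tm = 4·4 + 2·12 = 16 + 24 = 40°C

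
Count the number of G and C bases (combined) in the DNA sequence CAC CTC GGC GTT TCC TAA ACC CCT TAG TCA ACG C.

19

Counting bases: G=5, T=8, C=14, A=7
G+C = 5 + 14 = 19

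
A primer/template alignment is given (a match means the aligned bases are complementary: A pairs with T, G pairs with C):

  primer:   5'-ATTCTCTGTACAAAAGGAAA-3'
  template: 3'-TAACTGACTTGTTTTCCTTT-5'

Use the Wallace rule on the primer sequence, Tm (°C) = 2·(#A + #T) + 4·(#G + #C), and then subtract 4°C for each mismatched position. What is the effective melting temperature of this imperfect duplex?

40°C

Primer base counts: A=9, T=5, G=3, C=3 → A+T=14, G+C=6
Perfect-match Tm = 2(14) + 4(6) = 28 + 24 = 52°C
Mismatches (positions where the bases are not complementary): 3 (at positions 4, 5, 9)
Effective Tm = 52 − 3×4 = 52 − 12 = 40°C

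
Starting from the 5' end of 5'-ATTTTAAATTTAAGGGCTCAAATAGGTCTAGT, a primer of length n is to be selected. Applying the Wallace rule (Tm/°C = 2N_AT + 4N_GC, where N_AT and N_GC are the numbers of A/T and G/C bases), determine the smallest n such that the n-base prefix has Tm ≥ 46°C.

First 18 bases: ATTTTAAATTTAAGGGCT → Tm = 44°C (< 46°C)
First 19 bases: ATTTTAAATTTAAGGGCTC → Tm = 48°C (≥ 46°C)
Each additional base adds 2°C (A/T) or 4°C (G/C), so Tm is non-decreasing in n; n = 19 is the first length to reach 46°C.

n = 19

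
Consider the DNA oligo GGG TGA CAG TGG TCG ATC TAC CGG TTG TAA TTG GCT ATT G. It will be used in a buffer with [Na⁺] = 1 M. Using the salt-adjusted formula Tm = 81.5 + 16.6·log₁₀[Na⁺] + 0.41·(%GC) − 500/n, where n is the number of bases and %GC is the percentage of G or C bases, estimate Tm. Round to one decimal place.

Length n = 40. G=14, A=7, T=13, C=6
G+C = 20, so %GC = 20/40 × 100 = 50%
Salt term: 16.6 × (0) = 0
GC term: 0.41 × 50 = 20.5; length term: −500/40 = −12.5
Tm = 81.5 + (0) + 20.5 − 12.5 = 89.5 → 89.5°C

89.5°C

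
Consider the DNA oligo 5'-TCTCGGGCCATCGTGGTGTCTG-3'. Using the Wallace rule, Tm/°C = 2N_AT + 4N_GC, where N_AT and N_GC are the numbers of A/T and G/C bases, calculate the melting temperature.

Counting bases: A=1, C=6, T=7, G=8
A+T = 8, G+C = 14
Tm = 2(8) + 4(14) = 16 + 56 = 72°C

72°C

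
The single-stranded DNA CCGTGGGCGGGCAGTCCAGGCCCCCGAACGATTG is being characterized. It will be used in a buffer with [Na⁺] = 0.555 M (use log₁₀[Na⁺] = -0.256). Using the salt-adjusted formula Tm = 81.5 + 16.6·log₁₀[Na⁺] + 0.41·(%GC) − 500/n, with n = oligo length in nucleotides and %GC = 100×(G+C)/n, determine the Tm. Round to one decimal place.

92.7°C

Length n = 34. Base counts: G=13, T=4, C=12, A=5
G+C = 25, so %GC = 25/34 × 100 = 73.529%
Salt term: 16.6 × (-0.256) = -4.25
GC term: 0.41 × 73.529 = 30.147; length term: −500/34 = −14.706
Tm = 81.5 + (-4.25) + 30.147 − 14.706 = 92.691 → 92.7°C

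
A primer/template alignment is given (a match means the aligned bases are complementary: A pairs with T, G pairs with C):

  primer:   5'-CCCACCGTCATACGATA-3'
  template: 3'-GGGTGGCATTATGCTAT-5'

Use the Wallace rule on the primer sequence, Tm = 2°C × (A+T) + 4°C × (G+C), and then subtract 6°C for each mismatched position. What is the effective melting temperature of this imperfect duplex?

Primer base counts: A=5, T=3, G=2, C=7 → A+T=8, G+C=9
Perfect-match Tm = 2(8) + 4(9) = 16 + 36 = 52°C
Mismatches (positions where the bases are not complementary): 1 (at position 9)
Effective Tm = 52 − 1×6 = 52 − 6 = 46°C

46°C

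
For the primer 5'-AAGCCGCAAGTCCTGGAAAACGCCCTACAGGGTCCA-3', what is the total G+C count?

Scanning the sequence gives T=4, C=12, G=9, A=11.
G+C = 9 + 12 = 21

21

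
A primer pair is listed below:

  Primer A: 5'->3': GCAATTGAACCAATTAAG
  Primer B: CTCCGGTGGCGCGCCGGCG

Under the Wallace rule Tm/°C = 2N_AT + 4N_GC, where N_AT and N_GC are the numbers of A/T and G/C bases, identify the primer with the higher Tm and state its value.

Primer B, 72°C

Primer A: A+T=12, G+C=6 → Tm = 2(12)+4(6) = 48°C
Primer B: A+T=2, G+C=17 → Tm = 2(2)+4(17) = 72°C
48°C vs 72°C → primer B is higher.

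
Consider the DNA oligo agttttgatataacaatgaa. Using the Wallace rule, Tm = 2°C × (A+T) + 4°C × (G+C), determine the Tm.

A=9, C=1, G=3, T=7
AT pairs contribute 16, GC pairs contribute 4.
Tm = 2(16) + 4(4) = 32 + 16 = 48°C

48°C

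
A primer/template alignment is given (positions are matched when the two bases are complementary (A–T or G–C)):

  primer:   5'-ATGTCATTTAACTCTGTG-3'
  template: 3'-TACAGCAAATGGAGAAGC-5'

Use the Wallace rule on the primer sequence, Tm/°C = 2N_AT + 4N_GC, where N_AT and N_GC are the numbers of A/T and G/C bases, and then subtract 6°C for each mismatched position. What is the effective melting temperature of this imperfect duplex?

Primer base counts: A=4, T=8, G=3, C=3 → A+T=12, G+C=6
Perfect-match Tm = 2(12) + 4(6) = 24 + 24 = 48°C
Mismatches (positions where the bases are not complementary): 4 (at positions 6, 11, 16, 17)
Effective Tm = 48 − 4×6 = 48 − 24 = 24°C

24°C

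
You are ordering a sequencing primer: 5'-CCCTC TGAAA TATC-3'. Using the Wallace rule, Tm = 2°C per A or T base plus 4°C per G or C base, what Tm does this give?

G=1, A=4, T=4, C=5
A+T = 8, G+C = 6
Tm = 2×8 + 4×6 = 40°C

40°C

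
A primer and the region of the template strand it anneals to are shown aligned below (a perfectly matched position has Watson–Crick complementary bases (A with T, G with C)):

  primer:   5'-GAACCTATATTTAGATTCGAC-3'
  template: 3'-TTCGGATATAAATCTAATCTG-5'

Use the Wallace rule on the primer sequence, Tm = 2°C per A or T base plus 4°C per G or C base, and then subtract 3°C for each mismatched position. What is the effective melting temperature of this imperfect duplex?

47°C

Primer base counts: A=7, T=7, G=3, C=4 → A+T=14, G+C=7
Perfect-match Tm = 2(14) + 4(7) = 28 + 28 = 56°C
Mismatches (positions where the bases are not complementary): 3 (at positions 1, 3, 18)
Effective Tm = 56 − 3×3 = 56 − 9 = 47°C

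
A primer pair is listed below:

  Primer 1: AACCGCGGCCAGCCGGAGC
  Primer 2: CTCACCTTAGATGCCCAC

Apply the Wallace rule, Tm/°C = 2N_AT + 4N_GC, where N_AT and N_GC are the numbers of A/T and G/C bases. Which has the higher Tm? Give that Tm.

Primer 1, 68°C

Primer 1: A+T=4, G+C=15 → Tm = 2(4)+4(15) = 68°C
Primer 2: A+T=8, G+C=10 → Tm = 2(8)+4(10) = 56°C
68°C vs 56°C → primer 1 is higher.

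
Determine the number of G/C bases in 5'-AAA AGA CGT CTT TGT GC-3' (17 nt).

G=4, C=3, A=5, T=5
Total G or C: 4 + 3 = 7

7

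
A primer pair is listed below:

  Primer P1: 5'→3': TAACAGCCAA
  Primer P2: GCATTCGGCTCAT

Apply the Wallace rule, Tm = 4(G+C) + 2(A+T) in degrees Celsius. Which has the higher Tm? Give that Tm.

Primer P1: A+T=6, G+C=4 → Tm = 2(6)+4(4) = 28°C
Primer P2: A+T=6, G+C=7 → Tm = 2(6)+4(7) = 40°C
28°C vs 40°C → primer P2 is higher.

Primer P2, 40°C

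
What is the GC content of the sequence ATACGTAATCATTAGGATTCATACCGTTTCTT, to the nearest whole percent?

Counting bases: A=9, C=6, G=4, T=13
G+C = 4 + 6 = 10 out of 32 bases
%GC = 10/32 × 100 = 31.25% ≈ 31%

31%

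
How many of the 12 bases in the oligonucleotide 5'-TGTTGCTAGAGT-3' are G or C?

5

A=2, T=5, C=1, G=4
Total G or C: 4 + 1 = 5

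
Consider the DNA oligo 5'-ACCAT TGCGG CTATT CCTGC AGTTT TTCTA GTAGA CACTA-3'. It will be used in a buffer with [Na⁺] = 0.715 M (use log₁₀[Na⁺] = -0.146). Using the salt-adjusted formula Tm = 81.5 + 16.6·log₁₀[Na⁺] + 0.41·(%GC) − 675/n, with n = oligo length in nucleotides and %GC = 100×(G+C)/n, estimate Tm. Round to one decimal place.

79.6°C

Length n = 40. Scanning the sequence gives A=9, G=7, C=10, T=14.
G+C = 17, so %GC = 17/40 × 100 = 42.5%
Salt term: 16.6 × (-0.146) = -2.424
GC term: 0.41 × 42.5 = 17.425; length term: −675/40 = −16.875
Tm = 81.5 + (-2.424) + 17.425 − 16.875 = 79.626 → 79.6°C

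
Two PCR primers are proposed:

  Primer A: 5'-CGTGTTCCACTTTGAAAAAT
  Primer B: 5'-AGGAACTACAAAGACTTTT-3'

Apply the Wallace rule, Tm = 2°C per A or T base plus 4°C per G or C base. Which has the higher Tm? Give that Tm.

Primer A: A+T=13, G+C=7 → Tm = 2(13)+4(7) = 54°C
Primer B: A+T=13, G+C=6 → Tm = 2(13)+4(6) = 50°C
54°C vs 50°C → primer A is higher.

Primer A, 54°C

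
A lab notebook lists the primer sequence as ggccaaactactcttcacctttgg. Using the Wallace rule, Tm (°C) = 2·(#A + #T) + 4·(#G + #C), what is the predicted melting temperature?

Base counts: G=4, C=8, T=7, A=5
A+T = 12, G+C = 12
Tm = 2×12 + 4×12 = 72°C

72°C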